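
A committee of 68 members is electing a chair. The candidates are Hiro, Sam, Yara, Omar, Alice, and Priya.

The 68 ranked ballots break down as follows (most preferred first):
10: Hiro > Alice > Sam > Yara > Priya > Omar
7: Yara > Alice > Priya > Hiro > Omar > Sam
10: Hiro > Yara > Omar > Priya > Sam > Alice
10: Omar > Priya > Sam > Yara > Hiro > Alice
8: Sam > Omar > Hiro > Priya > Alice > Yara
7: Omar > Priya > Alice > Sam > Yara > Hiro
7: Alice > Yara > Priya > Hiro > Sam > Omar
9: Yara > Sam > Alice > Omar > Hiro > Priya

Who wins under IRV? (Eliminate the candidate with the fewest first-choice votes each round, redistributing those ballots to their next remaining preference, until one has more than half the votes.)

Round 1: Hiro 20, Sam 8, Yara 16, Omar 17, Alice 7, Priya 0. Priya eliminated.
Round 2: Hiro 20, Sam 8, Yara 16, Omar 17, Alice 7. Alice eliminated.
Round 3: Hiro 20, Sam 8, Yara 23, Omar 17. Sam eliminated.
Round 4: Hiro 20, Yara 23, Omar 25. Hiro eliminated.
Round 5: Yara 43, Omar 25. Yara has a majority (≥35).

Yara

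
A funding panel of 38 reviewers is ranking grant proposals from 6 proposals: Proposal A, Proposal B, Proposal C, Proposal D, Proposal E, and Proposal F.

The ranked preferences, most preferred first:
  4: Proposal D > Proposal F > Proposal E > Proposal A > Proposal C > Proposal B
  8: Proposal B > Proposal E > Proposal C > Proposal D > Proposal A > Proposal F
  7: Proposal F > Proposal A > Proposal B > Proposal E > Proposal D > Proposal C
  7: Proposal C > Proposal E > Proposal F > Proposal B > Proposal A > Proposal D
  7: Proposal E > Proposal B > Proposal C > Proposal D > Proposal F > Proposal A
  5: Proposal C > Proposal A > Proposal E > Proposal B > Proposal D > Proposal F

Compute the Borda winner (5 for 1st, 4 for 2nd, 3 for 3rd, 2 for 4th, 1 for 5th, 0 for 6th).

Proposal A: 4×2 + 8×1 + 7×4 + 7×1 + 7×0 + 5×4 = 71
Proposal B: 4×0 + 8×5 + 7×3 + 7×2 + 7×4 + 5×2 = 113
Proposal C: 4×1 + 8×3 + 7×0 + 7×5 + 7×3 + 5×5 = 109
Proposal D: 4×5 + 8×2 + 7×1 + 7×0 + 7×2 + 5×1 = 62
Proposal E: 4×3 + 8×4 + 7×2 + 7×4 + 7×5 + 5×3 = 136
Proposal F: 4×4 + 8×0 + 7×5 + 7×3 + 7×1 + 5×0 = 79

Proposal E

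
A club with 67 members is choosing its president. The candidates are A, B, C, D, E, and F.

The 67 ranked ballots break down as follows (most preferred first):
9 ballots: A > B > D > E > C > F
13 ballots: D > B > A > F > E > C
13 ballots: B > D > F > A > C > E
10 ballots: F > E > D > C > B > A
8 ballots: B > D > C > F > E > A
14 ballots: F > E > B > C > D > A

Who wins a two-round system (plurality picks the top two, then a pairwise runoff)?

Round 1 first-place votes: A 9, B 21, C 0, D 13, E 0, F 24. F and B advance.
Runoff: F is ranked above B on 24 ballots, B above F on 43.

B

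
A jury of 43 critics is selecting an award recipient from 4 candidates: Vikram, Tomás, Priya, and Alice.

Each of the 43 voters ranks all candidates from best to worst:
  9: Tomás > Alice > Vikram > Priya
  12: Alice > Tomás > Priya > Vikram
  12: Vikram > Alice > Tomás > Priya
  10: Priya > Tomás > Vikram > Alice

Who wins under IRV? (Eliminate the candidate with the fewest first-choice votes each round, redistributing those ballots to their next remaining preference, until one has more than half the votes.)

Round 1: Vikram 12, Tomás 9, Priya 10, Alice 12. Tomás eliminated.
Round 2: Vikram 12, Priya 10, Alice 21. Priya eliminated.
Round 3: Vikram 22, Alice 21. Vikram has a majority (≥22).

Vikram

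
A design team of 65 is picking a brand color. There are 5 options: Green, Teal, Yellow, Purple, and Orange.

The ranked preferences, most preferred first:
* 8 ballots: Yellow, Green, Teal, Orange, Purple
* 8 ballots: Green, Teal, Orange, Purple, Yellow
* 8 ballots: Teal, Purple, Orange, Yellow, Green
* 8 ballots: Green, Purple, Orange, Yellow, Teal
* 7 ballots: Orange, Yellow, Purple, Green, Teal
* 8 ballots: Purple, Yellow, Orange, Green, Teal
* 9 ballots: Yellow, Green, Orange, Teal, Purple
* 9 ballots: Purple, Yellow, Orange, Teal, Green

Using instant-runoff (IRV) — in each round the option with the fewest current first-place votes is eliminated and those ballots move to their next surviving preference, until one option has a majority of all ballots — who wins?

Purple

Round 1: Green 16, Teal 8, Yellow 17, Purple 17, Orange 7. Orange eliminated.
Round 2: Green 16, Teal 8, Yellow 24, Purple 17. Teal eliminated.
Round 3: Green 16, Yellow 24, Purple 25. Green eliminated.
Round 4: Yellow 24, Purple 41. Purple has a majority (≥33).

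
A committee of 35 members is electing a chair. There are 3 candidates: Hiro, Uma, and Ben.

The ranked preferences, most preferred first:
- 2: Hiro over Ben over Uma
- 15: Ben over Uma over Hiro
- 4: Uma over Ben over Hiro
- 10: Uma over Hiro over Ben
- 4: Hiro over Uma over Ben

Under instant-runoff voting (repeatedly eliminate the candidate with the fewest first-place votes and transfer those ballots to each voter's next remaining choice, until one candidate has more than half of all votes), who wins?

Round 1: Hiro 6, Uma 14, Ben 15. Hiro eliminated.
Round 2: Uma 18, Ben 17. Uma has a majority (≥18).

Uma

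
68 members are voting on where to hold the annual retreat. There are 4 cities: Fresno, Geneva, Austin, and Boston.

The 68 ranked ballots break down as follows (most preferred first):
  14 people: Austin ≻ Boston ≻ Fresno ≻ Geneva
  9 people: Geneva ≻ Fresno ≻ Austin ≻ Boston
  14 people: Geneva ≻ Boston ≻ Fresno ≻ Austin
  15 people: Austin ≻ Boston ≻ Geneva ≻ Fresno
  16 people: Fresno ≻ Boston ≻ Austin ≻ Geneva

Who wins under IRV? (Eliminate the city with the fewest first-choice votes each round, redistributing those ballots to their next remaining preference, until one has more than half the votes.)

Round 1: Fresno 16, Geneva 23, Austin 29, Boston 0. Boston eliminated.
Round 2: Fresno 16, Geneva 23, Austin 29. Fresno eliminated.
Round 3: Geneva 23, Austin 45. Austin has a majority (≥35).

Austin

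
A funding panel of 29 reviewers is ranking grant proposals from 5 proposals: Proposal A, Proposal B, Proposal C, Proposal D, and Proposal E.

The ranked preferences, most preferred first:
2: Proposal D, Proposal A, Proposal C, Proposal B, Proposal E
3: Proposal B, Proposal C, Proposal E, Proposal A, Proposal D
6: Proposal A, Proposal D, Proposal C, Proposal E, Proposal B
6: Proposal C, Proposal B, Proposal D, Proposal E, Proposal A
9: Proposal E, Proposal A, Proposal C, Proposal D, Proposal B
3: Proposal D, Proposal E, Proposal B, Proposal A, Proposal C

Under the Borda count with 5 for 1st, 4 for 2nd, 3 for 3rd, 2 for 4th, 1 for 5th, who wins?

Proposal C

Proposal A: 2×4 + 3×2 + 6×5 + 6×1 + 9×4 + 3×2 = 92
Proposal B: 2×2 + 3×5 + 6×1 + 6×4 + 9×1 + 3×3 = 67
Proposal C: 2×3 + 3×4 + 6×3 + 6×5 + 9×3 + 3×1 = 96
Proposal D: 2×5 + 3×1 + 6×4 + 6×3 + 9×2 + 3×5 = 88
Proposal E: 2×1 + 3×3 + 6×2 + 6×2 + 9×5 + 3×4 = 92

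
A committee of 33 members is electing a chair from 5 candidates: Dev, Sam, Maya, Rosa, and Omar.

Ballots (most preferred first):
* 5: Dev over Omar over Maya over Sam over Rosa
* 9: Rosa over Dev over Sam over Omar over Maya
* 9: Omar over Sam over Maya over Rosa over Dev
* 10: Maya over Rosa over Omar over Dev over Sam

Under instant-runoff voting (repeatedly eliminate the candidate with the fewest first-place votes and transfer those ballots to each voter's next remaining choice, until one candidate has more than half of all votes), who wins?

Round 1: Dev 5, Sam 0, Maya 10, Rosa 9, Omar 9. Sam eliminated.
Round 2: Dev 5, Maya 10, Rosa 9, Omar 9. Dev eliminated.
Round 3: Maya 10, Rosa 9, Omar 14. Rosa eliminated.
Round 4: Maya 10, Omar 23. Omar has a majority (≥17).

Omar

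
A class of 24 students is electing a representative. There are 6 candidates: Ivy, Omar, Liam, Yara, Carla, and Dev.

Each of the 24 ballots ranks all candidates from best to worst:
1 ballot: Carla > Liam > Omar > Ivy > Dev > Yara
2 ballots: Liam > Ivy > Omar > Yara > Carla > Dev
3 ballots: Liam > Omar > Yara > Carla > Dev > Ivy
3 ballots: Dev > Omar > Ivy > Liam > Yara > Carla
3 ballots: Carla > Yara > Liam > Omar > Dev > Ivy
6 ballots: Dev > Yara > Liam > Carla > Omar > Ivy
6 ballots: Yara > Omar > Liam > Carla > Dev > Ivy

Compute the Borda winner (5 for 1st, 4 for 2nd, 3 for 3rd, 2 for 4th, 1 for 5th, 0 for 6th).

Yara

Ivy: 1×2 + 2×4 + 3×0 + 3×3 + 3×0 + 6×0 + 6×0 = 19
Omar: 1×3 + 2×3 + 3×4 + 3×4 + 3×2 + 6×1 + 6×4 = 69
Liam: 1×4 + 2×5 + 3×5 + 3×2 + 3×3 + 6×3 + 6×3 = 80
Yara: 1×0 + 2×2 + 3×3 + 3×1 + 3×4 + 6×4 + 6×5 = 82
Carla: 1×5 + 2×1 + 3×2 + 3×0 + 3×5 + 6×2 + 6×2 = 52
Dev: 1×1 + 2×0 + 3×1 + 3×5 + 3×1 + 6×5 + 6×1 = 58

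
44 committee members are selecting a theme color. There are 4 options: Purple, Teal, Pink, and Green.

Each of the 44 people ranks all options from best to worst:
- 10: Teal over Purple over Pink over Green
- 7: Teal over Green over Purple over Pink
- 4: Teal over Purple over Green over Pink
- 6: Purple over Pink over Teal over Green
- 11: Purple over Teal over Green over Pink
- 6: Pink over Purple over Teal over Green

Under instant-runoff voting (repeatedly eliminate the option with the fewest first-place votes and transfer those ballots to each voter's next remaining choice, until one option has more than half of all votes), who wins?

Round 1: Purple 17, Teal 21, Pink 6, Green 0. Green eliminated.
Round 2: Purple 17, Teal 21, Pink 6. Pink eliminated.
Round 3: Purple 23, Teal 21. Purple has a majority (≥23).

Purple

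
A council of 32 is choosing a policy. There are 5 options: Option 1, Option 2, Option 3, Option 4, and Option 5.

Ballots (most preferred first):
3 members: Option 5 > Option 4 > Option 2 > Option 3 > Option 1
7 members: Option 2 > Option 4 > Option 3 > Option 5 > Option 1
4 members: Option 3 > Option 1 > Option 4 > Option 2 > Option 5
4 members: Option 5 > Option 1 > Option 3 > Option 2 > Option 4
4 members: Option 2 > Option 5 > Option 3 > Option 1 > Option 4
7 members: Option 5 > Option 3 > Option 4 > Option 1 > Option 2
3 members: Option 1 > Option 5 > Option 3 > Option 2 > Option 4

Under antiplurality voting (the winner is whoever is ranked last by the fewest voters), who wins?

Option 3

Last-place votes: Option 1 10, Option 2 7, Option 3 0, Option 4 11, Option 5 4.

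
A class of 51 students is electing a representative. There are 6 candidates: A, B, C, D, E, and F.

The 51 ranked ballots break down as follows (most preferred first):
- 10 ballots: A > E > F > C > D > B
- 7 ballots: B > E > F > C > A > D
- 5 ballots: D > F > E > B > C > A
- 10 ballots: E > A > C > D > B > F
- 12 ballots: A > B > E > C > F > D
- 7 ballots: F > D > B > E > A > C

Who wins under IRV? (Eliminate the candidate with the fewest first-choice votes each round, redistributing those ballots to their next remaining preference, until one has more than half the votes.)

E

Round 1: A 22, B 7, C 0, D 5, E 10, F 7. C eliminated.
Round 2: A 22, B 7, D 5, E 10, F 7. D eliminated.
Round 3: A 22, B 7, E 10, F 12. B eliminated.
Round 4: A 22, E 17, F 12. F eliminated.
Round 5: A 22, E 29. E has a majority (≥26).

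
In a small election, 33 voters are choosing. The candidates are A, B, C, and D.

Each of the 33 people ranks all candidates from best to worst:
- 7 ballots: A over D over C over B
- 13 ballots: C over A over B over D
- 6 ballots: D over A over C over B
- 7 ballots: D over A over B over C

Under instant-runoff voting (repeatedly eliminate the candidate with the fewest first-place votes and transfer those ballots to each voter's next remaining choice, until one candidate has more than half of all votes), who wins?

Round 1: A 7, B 0, C 13, D 13. B eliminated.
Round 2: A 7, C 13, D 13. A eliminated.
Round 3: C 13, D 20. D has a majority (≥17).

D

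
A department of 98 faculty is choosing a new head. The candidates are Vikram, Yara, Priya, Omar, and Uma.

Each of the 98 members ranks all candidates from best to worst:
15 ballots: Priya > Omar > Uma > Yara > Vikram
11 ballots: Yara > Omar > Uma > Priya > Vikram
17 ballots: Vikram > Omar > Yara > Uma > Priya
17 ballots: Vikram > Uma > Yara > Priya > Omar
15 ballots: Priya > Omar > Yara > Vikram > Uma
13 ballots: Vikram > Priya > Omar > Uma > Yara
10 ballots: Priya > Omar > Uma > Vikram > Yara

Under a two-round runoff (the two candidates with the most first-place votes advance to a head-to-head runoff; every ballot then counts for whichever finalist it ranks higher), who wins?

Priya

Round 1 first-place votes: Vikram 47, Yara 11, Priya 40, Omar 0, Uma 0. Vikram and Priya advance.
Runoff: Vikram is ranked above Priya on 47 ballots, Priya above Vikram on 51.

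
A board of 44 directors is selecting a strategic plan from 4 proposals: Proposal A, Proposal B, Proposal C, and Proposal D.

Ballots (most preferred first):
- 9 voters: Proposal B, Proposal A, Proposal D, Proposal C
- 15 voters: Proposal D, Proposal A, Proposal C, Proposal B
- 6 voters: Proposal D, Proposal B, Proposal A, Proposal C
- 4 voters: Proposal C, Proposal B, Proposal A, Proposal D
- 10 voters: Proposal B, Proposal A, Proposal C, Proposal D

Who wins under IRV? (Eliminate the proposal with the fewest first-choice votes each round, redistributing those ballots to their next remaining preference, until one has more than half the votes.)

Round 1: Proposal A 0, Proposal B 19, Proposal C 4, Proposal D 21. Proposal A eliminated.
Round 2: Proposal B 19, Proposal C 4, Proposal D 21. Proposal C eliminated.
Round 3: Proposal B 23, Proposal D 21. Proposal B has a majority (≥23).

Proposal B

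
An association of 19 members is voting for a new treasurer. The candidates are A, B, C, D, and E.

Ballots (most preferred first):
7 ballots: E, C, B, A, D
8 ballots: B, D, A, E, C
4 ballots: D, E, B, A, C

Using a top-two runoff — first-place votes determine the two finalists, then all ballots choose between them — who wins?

Round 1 first-place votes: A 0, B 8, C 0, D 4, E 7. B and E advance.
Runoff: B is ranked above E on 8 ballots, E above B on 11.

E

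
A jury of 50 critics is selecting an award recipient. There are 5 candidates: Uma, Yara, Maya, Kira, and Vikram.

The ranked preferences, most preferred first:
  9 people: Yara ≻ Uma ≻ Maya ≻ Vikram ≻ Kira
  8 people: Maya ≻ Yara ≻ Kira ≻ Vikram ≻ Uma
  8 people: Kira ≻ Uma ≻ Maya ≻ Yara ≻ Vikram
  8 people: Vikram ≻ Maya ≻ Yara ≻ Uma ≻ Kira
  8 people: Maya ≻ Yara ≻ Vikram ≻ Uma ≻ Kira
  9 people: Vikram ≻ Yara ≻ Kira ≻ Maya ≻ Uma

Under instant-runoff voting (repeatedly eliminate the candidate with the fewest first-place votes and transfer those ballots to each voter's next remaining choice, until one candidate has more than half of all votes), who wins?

Round 1: Uma 0, Yara 9, Maya 16, Kira 8, Vikram 17. Uma eliminated.
Round 2: Yara 9, Maya 16, Kira 8, Vikram 17. Kira eliminated.
Round 3: Yara 9, Maya 24, Vikram 17. Yara eliminated.
Round 4: Maya 33, Vikram 17. Maya has a majority (≥26).

Maya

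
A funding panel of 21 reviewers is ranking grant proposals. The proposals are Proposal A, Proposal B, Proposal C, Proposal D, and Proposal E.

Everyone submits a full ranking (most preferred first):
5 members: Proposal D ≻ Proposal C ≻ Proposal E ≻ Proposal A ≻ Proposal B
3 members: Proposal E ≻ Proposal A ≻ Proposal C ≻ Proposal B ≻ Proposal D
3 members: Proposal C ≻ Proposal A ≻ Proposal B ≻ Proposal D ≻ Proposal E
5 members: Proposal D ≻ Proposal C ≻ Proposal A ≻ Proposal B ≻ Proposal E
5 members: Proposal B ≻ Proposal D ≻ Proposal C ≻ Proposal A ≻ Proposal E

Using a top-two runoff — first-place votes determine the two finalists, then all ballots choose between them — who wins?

Proposal B

Round 1 first-place votes: Proposal A 0, Proposal B 5, Proposal C 3, Proposal D 10, Proposal E 3. Proposal D and Proposal B advance.
Runoff: Proposal D is ranked above Proposal B on 10 ballots, Proposal B above Proposal D on 11.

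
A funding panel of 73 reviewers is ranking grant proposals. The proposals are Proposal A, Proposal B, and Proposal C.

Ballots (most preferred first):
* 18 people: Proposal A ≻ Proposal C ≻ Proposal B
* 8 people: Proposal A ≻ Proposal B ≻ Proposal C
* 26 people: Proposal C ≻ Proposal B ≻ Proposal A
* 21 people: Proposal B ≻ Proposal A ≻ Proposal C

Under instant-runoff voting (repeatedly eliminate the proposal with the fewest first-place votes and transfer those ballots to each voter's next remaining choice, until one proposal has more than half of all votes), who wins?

Proposal A

Round 1: Proposal A 26, Proposal B 21, Proposal C 26. Proposal B eliminated.
Round 2: Proposal A 47, Proposal C 26. Proposal A has a majority (≥37).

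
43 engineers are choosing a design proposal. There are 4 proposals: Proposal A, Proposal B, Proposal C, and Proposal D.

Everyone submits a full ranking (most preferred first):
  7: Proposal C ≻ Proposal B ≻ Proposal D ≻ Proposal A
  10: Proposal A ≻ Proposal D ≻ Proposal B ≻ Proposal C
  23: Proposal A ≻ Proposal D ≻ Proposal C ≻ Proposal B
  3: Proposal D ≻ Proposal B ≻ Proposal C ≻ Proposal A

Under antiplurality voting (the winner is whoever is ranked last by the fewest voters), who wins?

Proposal D

Last-place votes: Proposal A 10, Proposal B 23, Proposal C 10, Proposal D 0.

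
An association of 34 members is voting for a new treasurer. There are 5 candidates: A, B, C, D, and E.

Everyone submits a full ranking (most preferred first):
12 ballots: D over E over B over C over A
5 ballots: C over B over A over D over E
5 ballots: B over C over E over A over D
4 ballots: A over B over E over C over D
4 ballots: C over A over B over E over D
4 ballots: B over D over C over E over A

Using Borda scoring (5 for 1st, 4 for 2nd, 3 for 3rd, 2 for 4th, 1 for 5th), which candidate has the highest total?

B

A: 12×1 + 5×3 + 5×2 + 4×5 + 4×4 + 4×1 = 77
B: 12×3 + 5×4 + 5×5 + 4×4 + 4×3 + 4×5 = 129
C: 12×2 + 5×5 + 5×4 + 4×2 + 4×5 + 4×3 = 109
D: 12×5 + 5×2 + 5×1 + 4×1 + 4×1 + 4×4 = 99
E: 12×4 + 5×1 + 5×3 + 4×3 + 4×2 + 4×2 = 96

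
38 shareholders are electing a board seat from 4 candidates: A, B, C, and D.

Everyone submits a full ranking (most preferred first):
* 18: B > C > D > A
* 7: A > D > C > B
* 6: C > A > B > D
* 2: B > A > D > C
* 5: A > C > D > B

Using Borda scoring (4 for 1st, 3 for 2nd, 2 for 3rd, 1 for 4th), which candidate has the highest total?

A: 18×1 + 7×4 + 6×3 + 2×3 + 5×4 = 90
B: 18×4 + 7×1 + 6×2 + 2×4 + 5×1 = 104
C: 18×3 + 7×2 + 6×4 + 2×1 + 5×3 = 109
D: 18×2 + 7×3 + 6×1 + 2×2 + 5×2 = 77

C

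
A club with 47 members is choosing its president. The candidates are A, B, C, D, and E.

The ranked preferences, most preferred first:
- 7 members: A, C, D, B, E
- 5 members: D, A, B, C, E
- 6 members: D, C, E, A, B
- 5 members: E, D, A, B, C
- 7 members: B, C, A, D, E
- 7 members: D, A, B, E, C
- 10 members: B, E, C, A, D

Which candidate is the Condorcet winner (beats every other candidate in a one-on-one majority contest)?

A

A vs B: 30–17
A vs C: 24–23
A vs D: 24–23
A vs E: 26–21
A beats every other candidate.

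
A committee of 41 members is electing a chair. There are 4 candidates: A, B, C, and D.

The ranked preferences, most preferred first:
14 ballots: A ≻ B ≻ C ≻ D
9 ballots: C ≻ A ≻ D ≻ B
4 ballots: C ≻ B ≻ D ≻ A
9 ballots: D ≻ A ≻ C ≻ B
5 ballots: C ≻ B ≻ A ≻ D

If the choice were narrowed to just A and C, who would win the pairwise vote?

A is ranked above C on 23 ballots; C above A on 18.

A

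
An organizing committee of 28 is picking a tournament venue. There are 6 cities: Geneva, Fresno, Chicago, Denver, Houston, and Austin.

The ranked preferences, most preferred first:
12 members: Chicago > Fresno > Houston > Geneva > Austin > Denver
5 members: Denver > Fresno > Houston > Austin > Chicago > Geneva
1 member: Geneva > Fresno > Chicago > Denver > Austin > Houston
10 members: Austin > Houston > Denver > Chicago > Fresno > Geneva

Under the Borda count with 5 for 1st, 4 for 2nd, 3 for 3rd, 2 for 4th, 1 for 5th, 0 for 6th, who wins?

Houston

Geneva: 12×2 + 5×0 + 1×5 + 10×0 = 29
Fresno: 12×4 + 5×4 + 1×4 + 10×1 = 82
Chicago: 12×5 + 5×1 + 1×3 + 10×2 = 88
Denver: 12×0 + 5×5 + 1×2 + 10×3 = 57
Houston: 12×3 + 5×3 + 1×0 + 10×4 = 91
Austin: 12×1 + 5×2 + 1×1 + 10×5 = 73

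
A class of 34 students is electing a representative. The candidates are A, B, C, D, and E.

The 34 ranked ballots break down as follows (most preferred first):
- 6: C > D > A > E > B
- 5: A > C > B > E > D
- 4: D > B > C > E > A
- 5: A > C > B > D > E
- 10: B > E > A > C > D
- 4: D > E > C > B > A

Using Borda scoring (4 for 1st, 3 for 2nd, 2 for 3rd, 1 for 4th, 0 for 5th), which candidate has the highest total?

C

A: 6×2 + 5×4 + 4×0 + 5×4 + 10×2 + 4×0 = 72
B: 6×0 + 5×2 + 4×3 + 5×2 + 10×4 + 4×1 = 76
C: 6×4 + 5×3 + 4×2 + 5×3 + 10×1 + 4×2 = 80
D: 6×3 + 5×0 + 4×4 + 5×1 + 10×0 + 4×4 = 55
E: 6×1 + 5×1 + 4×1 + 5×0 + 10×3 + 4×3 = 57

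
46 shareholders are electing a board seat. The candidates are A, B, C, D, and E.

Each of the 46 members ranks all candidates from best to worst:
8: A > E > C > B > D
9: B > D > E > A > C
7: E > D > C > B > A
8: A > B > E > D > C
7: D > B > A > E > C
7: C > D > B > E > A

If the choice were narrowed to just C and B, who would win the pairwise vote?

B

C is ranked above B on 22 ballots; B above C on 24.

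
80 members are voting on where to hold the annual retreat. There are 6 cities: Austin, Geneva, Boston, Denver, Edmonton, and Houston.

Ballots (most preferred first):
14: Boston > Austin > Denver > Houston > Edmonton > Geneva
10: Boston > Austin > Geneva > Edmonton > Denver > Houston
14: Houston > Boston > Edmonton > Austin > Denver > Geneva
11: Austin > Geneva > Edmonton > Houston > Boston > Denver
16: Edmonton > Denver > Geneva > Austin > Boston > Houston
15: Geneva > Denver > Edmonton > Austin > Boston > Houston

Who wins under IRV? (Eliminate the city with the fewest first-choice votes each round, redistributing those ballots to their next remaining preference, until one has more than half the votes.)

Geneva

Round 1: Austin 11, Geneva 15, Boston 24, Denver 0, Edmonton 16, Houston 14. Denver eliminated.
Round 2: Austin 11, Geneva 15, Boston 24, Edmonton 16, Houston 14. Austin eliminated.
Round 3: Geneva 26, Boston 24, Edmonton 16, Houston 14. Houston eliminated.
Round 4: Geneva 26, Boston 38, Edmonton 16. Edmonton eliminated.
Round 5: Geneva 42, Boston 38. Geneva has a majority (≥41).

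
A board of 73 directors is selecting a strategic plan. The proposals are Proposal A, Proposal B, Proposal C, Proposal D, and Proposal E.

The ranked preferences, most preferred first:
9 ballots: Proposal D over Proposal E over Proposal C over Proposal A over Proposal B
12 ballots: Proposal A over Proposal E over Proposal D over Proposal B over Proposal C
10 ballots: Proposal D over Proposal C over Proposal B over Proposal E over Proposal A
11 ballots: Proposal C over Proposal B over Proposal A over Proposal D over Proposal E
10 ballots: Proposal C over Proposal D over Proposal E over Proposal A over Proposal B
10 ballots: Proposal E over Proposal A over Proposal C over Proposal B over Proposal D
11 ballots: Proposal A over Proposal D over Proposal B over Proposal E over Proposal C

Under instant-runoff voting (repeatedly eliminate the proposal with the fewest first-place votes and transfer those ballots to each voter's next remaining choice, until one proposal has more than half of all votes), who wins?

Proposal C

Round 1: Proposal A 23, Proposal B 0, Proposal C 21, Proposal D 19, Proposal E 10. Proposal B eliminated.
Round 2: Proposal A 23, Proposal C 21, Proposal D 19, Proposal E 10. Proposal E eliminated.
Round 3: Proposal A 33, Proposal C 21, Proposal D 19. Proposal D eliminated.
Round 4: Proposal A 33, Proposal C 40. Proposal C has a majority (≥37).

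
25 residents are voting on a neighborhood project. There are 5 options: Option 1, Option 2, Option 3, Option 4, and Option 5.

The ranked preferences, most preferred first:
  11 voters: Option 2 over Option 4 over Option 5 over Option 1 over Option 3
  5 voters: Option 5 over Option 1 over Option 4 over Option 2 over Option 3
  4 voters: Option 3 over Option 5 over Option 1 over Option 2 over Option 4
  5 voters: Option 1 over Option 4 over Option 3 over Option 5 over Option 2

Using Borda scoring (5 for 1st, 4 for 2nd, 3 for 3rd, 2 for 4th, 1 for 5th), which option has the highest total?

Option 1: 11×2 + 5×4 + 4×3 + 5×5 = 79
Option 2: 11×5 + 5×2 + 4×2 + 5×1 = 78
Option 3: 11×1 + 5×1 + 4×5 + 5×3 = 51
Option 4: 11×4 + 5×3 + 4×1 + 5×4 = 83
Option 5: 11×3 + 5×5 + 4×4 + 5×2 = 84

Option 5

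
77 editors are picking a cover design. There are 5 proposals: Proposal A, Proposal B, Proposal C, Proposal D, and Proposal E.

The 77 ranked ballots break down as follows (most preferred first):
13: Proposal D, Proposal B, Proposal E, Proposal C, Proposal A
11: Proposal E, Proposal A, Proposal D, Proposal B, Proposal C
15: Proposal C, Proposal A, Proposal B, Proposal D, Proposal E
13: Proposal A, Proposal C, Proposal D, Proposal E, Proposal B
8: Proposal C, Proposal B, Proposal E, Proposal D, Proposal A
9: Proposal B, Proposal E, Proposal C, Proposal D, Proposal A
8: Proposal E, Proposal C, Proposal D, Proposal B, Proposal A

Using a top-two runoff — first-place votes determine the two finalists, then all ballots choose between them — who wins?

Proposal E

Round 1 first-place votes: Proposal A 13, Proposal B 9, Proposal C 23, Proposal D 13, Proposal E 19. Proposal C and Proposal E advance.
Runoff: Proposal C is ranked above Proposal E on 36 ballots, Proposal E above Proposal C on 41.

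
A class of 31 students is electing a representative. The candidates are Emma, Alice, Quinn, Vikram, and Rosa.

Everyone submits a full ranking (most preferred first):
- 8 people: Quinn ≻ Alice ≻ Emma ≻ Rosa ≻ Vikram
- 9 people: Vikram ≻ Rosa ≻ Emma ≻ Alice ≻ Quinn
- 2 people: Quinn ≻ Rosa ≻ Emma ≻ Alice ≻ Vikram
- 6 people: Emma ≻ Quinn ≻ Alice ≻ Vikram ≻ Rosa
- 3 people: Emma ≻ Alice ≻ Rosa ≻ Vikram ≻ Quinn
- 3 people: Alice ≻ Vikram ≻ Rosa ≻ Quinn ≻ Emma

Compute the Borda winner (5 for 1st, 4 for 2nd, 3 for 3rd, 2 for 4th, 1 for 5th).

Emma: 8×3 + 9×3 + 2×3 + 6×5 + 3×5 + 3×1 = 105
Alice: 8×4 + 9×2 + 2×2 + 6×3 + 3×4 + 3×5 = 99
Quinn: 8×5 + 9×1 + 2×5 + 6×4 + 3×1 + 3×2 = 92
Vikram: 8×1 + 9×5 + 2×1 + 6×2 + 3×2 + 3×4 = 85
Rosa: 8×2 + 9×4 + 2×4 + 6×1 + 3×3 + 3×3 = 84

Emma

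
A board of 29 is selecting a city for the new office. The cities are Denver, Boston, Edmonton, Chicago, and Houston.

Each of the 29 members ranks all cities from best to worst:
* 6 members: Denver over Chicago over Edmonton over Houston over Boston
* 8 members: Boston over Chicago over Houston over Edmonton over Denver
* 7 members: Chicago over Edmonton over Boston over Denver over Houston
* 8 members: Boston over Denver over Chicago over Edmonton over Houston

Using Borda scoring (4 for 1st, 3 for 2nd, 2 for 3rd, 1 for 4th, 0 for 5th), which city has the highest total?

Chicago

Denver: 6×4 + 8×0 + 7×1 + 8×3 = 55
Boston: 6×0 + 8×4 + 7×2 + 8×4 = 78
Edmonton: 6×2 + 8×1 + 7×3 + 8×1 = 49
Chicago: 6×3 + 8×3 + 7×4 + 8×2 = 86
Houston: 6×1 + 8×2 + 7×0 + 8×0 = 22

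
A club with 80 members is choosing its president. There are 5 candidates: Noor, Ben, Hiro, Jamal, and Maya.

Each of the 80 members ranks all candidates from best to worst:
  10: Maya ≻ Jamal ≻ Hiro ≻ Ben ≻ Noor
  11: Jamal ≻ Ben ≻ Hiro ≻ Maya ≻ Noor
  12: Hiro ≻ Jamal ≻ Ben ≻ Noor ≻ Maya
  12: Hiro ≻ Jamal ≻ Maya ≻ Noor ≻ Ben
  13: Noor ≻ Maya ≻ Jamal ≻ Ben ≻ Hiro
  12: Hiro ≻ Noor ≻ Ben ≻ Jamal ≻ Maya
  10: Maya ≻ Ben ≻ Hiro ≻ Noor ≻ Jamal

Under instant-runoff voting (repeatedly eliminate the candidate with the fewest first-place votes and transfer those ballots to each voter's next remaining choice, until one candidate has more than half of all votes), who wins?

Hiro

Round 1: Noor 13, Ben 0, Hiro 36, Jamal 11, Maya 20. Ben eliminated.
Round 2: Noor 13, Hiro 36, Jamal 11, Maya 20. Jamal eliminated.
Round 3: Noor 13, Hiro 47, Maya 20. Hiro has a majority (≥41).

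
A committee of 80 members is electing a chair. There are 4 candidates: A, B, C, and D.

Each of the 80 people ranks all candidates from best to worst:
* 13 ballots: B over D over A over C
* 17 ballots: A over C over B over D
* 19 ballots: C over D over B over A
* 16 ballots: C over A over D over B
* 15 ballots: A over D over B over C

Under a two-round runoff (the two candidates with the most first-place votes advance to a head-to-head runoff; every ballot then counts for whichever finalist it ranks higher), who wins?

A

Round 1 first-place votes: A 32, B 13, C 35, D 0. C and A advance.
Runoff: C is ranked above A on 35 ballots, A above C on 45.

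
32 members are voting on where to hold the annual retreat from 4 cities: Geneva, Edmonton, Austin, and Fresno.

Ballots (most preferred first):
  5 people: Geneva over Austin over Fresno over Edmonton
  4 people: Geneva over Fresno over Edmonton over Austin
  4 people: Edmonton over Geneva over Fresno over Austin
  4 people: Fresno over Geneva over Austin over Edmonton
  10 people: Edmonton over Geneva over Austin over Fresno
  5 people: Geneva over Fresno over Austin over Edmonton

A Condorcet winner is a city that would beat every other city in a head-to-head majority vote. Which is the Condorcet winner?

Geneva

Geneva vs Edmonton: 18–14
Geneva vs Austin: 32–0
Geneva vs Fresno: 28–4
Geneva beats every other city.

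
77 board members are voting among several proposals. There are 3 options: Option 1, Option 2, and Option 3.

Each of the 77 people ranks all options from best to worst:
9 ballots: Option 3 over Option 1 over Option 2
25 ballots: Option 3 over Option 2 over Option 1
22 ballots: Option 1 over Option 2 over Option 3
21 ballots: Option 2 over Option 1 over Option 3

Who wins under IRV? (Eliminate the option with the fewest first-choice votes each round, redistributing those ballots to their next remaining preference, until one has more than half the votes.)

Option 1

Round 1: Option 1 22, Option 2 21, Option 3 34. Option 2 eliminated.
Round 2: Option 1 43, Option 3 34. Option 1 has a majority (≥39).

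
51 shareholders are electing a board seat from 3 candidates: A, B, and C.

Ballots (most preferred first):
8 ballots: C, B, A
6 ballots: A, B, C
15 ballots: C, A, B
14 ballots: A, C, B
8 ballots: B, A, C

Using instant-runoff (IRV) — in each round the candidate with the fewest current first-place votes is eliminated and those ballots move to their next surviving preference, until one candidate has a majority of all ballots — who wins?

A

Round 1: A 20, B 8, C 23. B eliminated.
Round 2: A 28, C 23. A has a majority (≥26).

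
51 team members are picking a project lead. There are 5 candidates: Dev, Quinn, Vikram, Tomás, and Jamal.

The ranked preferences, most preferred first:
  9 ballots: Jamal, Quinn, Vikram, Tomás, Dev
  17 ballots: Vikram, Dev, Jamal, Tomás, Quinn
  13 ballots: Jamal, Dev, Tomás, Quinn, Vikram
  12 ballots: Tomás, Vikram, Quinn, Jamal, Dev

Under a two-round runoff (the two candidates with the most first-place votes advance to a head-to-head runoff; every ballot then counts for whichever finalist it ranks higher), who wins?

Round 1 first-place votes: Dev 0, Quinn 0, Vikram 17, Tomás 12, Jamal 22. Jamal and Vikram advance.
Runoff: Jamal is ranked above Vikram on 22 ballots, Vikram above Jamal on 29.

Vikram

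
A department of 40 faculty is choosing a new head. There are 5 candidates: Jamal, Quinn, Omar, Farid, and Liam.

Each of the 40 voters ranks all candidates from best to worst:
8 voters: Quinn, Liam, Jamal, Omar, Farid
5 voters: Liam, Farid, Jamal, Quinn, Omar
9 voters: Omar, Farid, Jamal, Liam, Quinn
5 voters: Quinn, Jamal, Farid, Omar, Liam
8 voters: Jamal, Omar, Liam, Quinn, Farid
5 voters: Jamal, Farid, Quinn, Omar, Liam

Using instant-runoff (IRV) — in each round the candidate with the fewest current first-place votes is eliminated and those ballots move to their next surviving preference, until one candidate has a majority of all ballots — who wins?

Round 1: Jamal 13, Quinn 13, Omar 9, Farid 0, Liam 5. Farid eliminated.
Round 2: Jamal 13, Quinn 13, Omar 9, Liam 5. Liam eliminated.
Round 3: Jamal 18, Quinn 13, Omar 9. Omar eliminated.
Round 4: Jamal 27, Quinn 13. Jamal has a majority (≥21).

Jamal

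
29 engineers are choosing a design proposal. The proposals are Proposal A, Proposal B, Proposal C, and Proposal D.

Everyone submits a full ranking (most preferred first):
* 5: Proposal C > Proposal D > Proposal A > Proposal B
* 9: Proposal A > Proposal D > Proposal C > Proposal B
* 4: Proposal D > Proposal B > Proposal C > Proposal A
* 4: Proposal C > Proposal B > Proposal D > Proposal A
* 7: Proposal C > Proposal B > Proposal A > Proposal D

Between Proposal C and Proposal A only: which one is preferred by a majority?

Proposal C is ranked above Proposal A on 20 ballots; Proposal A above Proposal C on 9.

Proposal C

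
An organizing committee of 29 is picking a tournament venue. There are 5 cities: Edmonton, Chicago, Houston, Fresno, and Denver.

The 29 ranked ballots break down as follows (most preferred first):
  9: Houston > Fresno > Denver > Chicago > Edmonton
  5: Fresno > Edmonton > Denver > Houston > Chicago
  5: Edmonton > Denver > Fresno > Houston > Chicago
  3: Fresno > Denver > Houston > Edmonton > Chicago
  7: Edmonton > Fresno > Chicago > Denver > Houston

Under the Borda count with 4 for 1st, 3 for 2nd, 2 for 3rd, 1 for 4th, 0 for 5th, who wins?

Fresno

Edmonton: 9×0 + 5×3 + 5×4 + 3×1 + 7×4 = 66
Chicago: 9×1 + 5×0 + 5×0 + 3×0 + 7×2 = 23
Houston: 9×4 + 5×1 + 5×1 + 3×2 + 7×0 = 52
Fresno: 9×3 + 5×4 + 5×2 + 3×4 + 7×3 = 90
Denver: 9×2 + 5×2 + 5×3 + 3×3 + 7×1 = 59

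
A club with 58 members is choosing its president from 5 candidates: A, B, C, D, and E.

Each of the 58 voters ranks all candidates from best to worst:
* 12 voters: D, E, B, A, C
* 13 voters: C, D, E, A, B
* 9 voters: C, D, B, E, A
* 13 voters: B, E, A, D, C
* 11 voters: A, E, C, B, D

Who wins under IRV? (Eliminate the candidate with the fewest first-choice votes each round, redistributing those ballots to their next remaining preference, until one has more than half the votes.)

Round 1: A 11, B 13, C 22, D 12, E 0. E eliminated.
Round 2: A 11, B 13, C 22, D 12. A eliminated.
Round 3: B 13, C 33, D 12. C has a majority (≥30).

C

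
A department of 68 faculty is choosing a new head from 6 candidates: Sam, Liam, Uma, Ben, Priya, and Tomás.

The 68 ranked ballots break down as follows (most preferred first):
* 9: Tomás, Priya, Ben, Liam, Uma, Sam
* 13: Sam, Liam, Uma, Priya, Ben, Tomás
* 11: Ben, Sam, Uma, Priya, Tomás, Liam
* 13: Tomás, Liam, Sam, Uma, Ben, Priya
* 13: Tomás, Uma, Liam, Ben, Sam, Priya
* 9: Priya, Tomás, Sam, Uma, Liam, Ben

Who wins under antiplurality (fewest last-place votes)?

Last-place votes: Sam 9, Liam 11, Uma 0, Ben 9, Priya 26, Tomás 13.

Uma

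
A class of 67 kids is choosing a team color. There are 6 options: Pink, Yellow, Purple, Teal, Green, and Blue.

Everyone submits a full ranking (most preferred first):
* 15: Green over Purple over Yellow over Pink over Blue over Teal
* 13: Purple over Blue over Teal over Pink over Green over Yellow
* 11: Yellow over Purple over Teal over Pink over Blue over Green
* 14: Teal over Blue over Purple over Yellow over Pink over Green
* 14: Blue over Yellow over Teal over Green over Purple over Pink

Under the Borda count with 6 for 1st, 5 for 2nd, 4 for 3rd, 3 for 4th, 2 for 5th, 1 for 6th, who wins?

Purple

Pink: 15×3 + 13×3 + 11×3 + 14×2 + 14×1 = 159
Yellow: 15×4 + 13×1 + 11×6 + 14×3 + 14×5 = 251
Purple: 15×5 + 13×6 + 11×5 + 14×4 + 14×2 = 292
Teal: 15×1 + 13×4 + 11×4 + 14×6 + 14×4 = 251
Green: 15×6 + 13×2 + 11×1 + 14×1 + 14×3 = 183
Blue: 15×2 + 13×5 + 11×2 + 14×5 + 14×6 = 271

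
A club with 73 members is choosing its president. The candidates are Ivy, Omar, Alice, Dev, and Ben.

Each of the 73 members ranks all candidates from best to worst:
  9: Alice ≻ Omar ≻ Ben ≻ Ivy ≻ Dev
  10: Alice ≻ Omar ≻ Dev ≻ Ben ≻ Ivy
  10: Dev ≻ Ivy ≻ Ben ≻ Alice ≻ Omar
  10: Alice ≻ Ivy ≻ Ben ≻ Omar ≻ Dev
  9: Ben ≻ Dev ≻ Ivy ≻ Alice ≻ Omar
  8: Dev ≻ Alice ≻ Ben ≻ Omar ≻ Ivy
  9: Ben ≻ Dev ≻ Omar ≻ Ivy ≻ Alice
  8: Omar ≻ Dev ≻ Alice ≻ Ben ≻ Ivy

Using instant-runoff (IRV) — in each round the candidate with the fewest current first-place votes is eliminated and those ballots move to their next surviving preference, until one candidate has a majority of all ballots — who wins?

Dev

Round 1: Ivy 0, Omar 8, Alice 29, Dev 18, Ben 18. Ivy eliminated.
Round 2: Omar 8, Alice 29, Dev 18, Ben 18. Omar eliminated.
Round 3: Alice 29, Dev 26, Ben 18. Ben eliminated.
Round 4: Alice 29, Dev 44. Dev has a majority (≥37).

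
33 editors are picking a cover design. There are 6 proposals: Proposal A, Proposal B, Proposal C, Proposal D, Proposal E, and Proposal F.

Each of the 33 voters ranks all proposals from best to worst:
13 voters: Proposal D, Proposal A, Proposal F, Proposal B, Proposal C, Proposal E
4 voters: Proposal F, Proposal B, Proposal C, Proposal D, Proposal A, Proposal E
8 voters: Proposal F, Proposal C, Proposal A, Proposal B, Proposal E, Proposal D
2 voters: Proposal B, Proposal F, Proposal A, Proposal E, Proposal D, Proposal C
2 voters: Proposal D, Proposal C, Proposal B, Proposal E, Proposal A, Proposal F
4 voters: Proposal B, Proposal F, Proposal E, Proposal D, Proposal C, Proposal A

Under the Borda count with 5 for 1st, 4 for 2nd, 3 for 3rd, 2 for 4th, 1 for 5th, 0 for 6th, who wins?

Proposal F

Proposal A: 13×4 + 4×1 + 8×3 + 2×3 + 2×1 + 4×0 = 88
Proposal B: 13×2 + 4×4 + 8×2 + 2×5 + 2×3 + 4×5 = 94
Proposal C: 13×1 + 4×3 + 8×4 + 2×0 + 2×4 + 4×1 = 69
Proposal D: 13×5 + 4×2 + 8×0 + 2×1 + 2×5 + 4×2 = 93
Proposal E: 13×0 + 4×0 + 8×1 + 2×2 + 2×2 + 4×3 = 28
Proposal F: 13×3 + 4×5 + 8×5 + 2×4 + 2×0 + 4×4 = 123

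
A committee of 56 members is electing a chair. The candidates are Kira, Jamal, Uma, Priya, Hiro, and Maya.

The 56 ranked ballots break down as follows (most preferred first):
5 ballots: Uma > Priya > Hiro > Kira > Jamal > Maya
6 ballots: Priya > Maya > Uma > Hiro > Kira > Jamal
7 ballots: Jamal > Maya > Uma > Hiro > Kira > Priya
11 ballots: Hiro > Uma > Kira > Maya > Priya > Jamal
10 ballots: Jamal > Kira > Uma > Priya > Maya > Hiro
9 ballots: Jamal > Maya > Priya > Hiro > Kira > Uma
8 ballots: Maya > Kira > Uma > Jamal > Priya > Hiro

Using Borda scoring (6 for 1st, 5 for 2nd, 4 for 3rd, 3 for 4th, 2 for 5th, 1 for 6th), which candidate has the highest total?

Uma

Kira: 5×3 + 6×2 + 7×2 + 11×4 + 10×5 + 9×2 + 8×5 = 193
Jamal: 5×2 + 6×1 + 7×6 + 11×1 + 10×6 + 9×6 + 8×3 = 207
Uma: 5×6 + 6×4 + 7×4 + 11×5 + 10×4 + 9×1 + 8×4 = 218
Priya: 5×5 + 6×6 + 7×1 + 11×2 + 10×3 + 9×4 + 8×2 = 172
Hiro: 5×4 + 6×3 + 7×3 + 11×6 + 10×1 + 9×3 + 8×1 = 170
Maya: 5×1 + 6×5 + 7×5 + 11×3 + 10×2 + 9×5 + 8×6 = 216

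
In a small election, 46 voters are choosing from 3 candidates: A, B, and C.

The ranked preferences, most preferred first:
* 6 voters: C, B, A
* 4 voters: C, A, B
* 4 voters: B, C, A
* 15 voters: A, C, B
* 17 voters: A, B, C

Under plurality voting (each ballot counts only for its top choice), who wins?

First-place votes: A 32, B 4, C 10.

A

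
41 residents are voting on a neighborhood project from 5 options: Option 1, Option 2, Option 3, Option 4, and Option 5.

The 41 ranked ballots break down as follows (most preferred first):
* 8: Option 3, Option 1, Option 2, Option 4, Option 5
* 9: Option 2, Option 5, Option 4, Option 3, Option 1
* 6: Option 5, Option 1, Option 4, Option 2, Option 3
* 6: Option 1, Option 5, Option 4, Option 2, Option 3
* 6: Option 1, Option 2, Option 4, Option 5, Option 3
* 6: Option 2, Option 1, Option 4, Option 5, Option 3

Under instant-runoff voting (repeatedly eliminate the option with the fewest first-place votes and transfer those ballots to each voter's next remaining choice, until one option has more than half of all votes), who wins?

Round 1: Option 1 12, Option 2 15, Option 3 8, Option 4 0, Option 5 6. Option 4 eliminated.
Round 2: Option 1 12, Option 2 15, Option 3 8, Option 5 6. Option 5 eliminated.
Round 3: Option 1 18, Option 2 15, Option 3 8. Option 3 eliminated.
Round 4: Option 1 26, Option 2 15. Option 1 has a majority (≥21).

Option 1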